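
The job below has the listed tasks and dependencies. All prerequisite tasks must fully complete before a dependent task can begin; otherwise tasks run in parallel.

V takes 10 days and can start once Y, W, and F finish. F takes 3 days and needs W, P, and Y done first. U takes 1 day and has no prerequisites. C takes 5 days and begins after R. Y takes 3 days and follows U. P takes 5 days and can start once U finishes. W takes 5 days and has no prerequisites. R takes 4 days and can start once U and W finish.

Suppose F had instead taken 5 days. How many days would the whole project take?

21

The binding path is U→P→F→V = 1+5+3+10 = 19; finish at 19 days.
F is on the critical path; changing it to 5 makes that path 21 days.
The critical path is still U→P→F→V; finish is now 21 days.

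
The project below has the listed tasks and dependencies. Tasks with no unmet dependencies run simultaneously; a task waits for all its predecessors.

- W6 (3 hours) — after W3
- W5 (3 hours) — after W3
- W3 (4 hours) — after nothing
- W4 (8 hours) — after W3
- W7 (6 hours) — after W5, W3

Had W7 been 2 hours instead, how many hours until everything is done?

The binding path is W3→W5→W7 = 4+3+6 = 13; finish at 13 hours.
W7 lies on that path, so at 2 hours the path becomes 9 hours.
New critical path: W3→W4 = 4+8 = 12 ⇒ 12 hours.

12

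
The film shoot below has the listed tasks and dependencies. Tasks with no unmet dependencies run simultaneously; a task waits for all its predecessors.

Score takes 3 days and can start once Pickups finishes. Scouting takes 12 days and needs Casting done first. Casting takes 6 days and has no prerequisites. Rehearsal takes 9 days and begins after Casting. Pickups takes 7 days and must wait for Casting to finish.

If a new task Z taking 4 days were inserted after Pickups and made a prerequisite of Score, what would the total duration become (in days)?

20

Originally the plan takes 18 days.
With Z inserted, Score now waits for max(Pickups, Z).
New critical path: Casting→Pickups→Z→Score = 6+7+4+3 = 20 ⇒ 20 days.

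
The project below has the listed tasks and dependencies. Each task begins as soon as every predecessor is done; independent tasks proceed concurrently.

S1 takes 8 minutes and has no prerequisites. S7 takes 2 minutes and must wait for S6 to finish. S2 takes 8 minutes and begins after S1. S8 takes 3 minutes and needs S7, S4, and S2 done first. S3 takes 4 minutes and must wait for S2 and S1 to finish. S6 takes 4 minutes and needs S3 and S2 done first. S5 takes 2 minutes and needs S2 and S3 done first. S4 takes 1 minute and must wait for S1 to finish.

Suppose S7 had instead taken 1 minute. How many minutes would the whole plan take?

28

The binding path is S1→S2→S3→S6→S7→S8 = 8+8+4+4+2+3 = 29; finish at 29 minutes.
Since S7 is critical, the -1 change carries straight to that chain (now 28 minutes).
The critical path is still S1→S2→S3→S6→S7→S8; finish is now 28 minutes.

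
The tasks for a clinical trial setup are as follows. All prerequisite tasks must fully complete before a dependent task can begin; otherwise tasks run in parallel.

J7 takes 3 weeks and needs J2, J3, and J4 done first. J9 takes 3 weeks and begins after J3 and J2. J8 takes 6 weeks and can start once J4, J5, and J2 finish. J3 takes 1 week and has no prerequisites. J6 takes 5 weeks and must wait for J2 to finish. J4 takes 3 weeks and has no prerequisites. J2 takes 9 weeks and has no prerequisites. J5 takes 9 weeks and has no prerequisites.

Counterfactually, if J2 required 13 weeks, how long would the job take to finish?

19

Critical path before the change: J2→J8 = 9+6 = 15 giving 15 weeks.
Since J2 is critical, the +4 change carries straight to that chain (now 19 weeks).
That remains the longest chain; total 19 weeks.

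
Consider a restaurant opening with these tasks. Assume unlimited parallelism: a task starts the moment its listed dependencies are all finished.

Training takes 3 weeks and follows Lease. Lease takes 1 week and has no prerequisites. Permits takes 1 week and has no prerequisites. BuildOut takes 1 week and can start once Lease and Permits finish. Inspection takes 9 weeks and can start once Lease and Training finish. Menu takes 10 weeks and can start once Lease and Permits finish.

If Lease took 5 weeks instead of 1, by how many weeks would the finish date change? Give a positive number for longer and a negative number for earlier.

Actual critical path: Lease→Training→Inspection = 1+3+9 = 13 ⇒ 13 weeks.
Lease lies on that path, so at 5 weeks the path becomes 17 weeks.
No other chain overtakes it, so the finish is 17 weeks.
Change in finish: 17 − 13 = +4 weeks.

4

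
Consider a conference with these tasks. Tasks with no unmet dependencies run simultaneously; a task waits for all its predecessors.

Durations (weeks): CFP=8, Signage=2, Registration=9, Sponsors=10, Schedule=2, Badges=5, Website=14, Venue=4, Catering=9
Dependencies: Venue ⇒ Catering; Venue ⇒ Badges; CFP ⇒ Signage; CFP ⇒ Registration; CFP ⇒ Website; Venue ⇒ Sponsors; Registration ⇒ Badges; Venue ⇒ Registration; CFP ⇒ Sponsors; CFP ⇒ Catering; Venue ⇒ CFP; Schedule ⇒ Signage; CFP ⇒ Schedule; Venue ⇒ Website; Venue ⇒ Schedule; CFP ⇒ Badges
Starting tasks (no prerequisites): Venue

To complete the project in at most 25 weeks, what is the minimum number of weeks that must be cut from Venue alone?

1

Current finish: 26 weeks; target: 25.
Venue is on every critical path, so each week cut from Venue cuts the finish by one (this holds down to a finish of 23).
Need 26 − 25 = 1 week off Venue → Venue becomes 3 weeks, finish becomes 25.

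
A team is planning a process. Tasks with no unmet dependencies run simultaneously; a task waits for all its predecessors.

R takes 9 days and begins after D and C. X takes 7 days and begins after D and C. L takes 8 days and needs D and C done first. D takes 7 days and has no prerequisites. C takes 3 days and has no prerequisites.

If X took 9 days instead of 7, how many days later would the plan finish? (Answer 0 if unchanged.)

0

The binding path is D→R = 7+9 = 16; finish at 16 days.
The longest path through X is only 14 days, so X has float 2.
The critical path is still D→R; finish is now 16 days.
Change in finish: 16 − 16 = +0 days.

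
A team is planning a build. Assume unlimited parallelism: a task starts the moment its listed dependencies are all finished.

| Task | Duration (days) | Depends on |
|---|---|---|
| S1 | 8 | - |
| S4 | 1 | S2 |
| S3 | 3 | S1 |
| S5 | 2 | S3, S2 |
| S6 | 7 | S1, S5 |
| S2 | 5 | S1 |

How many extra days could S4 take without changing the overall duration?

8

Critical path: S1→S2→S5→S6 = 8+5+2+7 = 22, so the finish is 22 days.
Longest path through S4: 14 days (earliest finish 14, latest finish 22).
So S4 can slip 22 − 14 = 8 days.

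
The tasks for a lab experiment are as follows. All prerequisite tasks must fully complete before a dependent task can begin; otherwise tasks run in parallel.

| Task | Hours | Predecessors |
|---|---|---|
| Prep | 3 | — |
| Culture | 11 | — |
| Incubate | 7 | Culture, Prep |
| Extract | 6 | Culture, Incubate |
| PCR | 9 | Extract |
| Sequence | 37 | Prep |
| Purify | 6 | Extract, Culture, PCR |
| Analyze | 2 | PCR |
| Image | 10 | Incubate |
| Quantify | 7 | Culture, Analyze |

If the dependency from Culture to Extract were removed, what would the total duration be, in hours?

Original critical path: Culture→Incubate→Extract→PCR→Analyze→Quantify = 11+7+6+9+2+7 = 42 ⇒ 42 hours.
Dropping Culture→Extract doesn't change Extract's earliest start (18); another predecessor still binds.
The longest chain is now Culture→Incubate→Extract→PCR→Analyze→Quantify = 11+7+6+9+2+7 = 42, so the schedule takes 42 hours.

42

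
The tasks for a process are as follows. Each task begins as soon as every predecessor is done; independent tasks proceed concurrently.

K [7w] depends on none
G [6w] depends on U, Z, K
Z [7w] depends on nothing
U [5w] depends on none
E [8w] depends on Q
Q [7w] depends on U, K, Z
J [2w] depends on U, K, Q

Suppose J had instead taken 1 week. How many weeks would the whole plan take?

22

As given, the longest chain is K→Q→E = 7+7+8 = 22, so the finish is 22 weeks.
J is off the critical path — its longest chain is 16 weeks, giving 6 of slack.
That remains the longest chain; total 22 weeks.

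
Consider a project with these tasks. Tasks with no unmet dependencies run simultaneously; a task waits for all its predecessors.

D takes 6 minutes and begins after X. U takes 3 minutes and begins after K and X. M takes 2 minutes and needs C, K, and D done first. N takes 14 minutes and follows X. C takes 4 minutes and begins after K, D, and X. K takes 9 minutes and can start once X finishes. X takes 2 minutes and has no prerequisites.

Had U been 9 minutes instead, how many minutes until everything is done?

Critical path before the change: X→K→C→M = 2+9+4+2 = 17 giving 17 minutes.
U is off the critical path — its longest chain is 14 minutes, giving 3 of slack.
The binding chain switches to X→K→U = 2+9+9 = 20; finish 20 minutes.

20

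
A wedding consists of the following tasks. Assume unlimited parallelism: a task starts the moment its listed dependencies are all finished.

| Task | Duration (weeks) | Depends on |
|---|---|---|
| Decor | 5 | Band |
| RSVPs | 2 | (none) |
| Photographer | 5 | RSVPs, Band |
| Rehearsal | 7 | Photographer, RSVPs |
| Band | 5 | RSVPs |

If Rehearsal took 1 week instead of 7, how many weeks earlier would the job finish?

6

Actual critical path: RSVPs→Band→Photographer→Rehearsal = 2+5+5+7 = 19 ⇒ 19 weeks.
Rehearsal lies on that path, so at 1 week the path becomes 13 weeks.
No other chain overtakes it, so the finish is 13 weeks.
Change in finish: 13 − 19 = -6 weeks.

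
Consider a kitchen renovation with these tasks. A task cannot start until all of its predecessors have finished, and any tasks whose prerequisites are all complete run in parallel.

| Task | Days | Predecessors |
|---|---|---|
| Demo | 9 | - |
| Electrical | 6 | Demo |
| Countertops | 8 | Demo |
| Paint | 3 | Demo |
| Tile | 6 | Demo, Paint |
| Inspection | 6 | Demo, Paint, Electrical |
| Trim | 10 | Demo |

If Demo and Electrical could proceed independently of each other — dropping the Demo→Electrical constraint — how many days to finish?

19

Before: longest chain Demo→Electrical→Inspection = 9+6+6 = 21, finish 21.
Without Demo→Electrical, Electrical's earliest start moves from 9 to 0.
New critical path: Demo→Trim = 9+10 = 19 ⇒ 19 days.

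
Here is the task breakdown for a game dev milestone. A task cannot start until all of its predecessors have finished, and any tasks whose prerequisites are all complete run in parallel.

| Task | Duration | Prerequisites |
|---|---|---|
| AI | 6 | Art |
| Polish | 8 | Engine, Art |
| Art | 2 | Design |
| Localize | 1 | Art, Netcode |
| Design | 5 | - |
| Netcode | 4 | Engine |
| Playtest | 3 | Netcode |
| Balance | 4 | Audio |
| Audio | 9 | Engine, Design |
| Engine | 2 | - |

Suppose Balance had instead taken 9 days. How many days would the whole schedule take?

23

Critical path before the change: Design→Audio→Balance = 5+9+4 = 18 giving 18 days.
Balance lies on that path, so at 9 days the path becomes 23 days.
No other chain overtakes it, so the finish is 23 days.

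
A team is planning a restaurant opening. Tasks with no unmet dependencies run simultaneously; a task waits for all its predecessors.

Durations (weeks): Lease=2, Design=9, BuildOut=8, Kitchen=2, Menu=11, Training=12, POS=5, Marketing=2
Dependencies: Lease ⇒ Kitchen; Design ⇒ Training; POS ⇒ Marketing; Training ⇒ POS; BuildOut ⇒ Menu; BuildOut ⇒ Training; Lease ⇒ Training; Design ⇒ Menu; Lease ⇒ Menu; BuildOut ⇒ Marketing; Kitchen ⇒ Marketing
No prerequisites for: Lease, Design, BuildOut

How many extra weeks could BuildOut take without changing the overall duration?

1

The longest chain is Design→Training→POS→Marketing = 9+12+5+2 = 28; overall finish 28 weeks.
Longest path through BuildOut: 27 weeks (earliest finish 8, latest finish 9).
Slack of BuildOut = 1 − 0 = 1 week.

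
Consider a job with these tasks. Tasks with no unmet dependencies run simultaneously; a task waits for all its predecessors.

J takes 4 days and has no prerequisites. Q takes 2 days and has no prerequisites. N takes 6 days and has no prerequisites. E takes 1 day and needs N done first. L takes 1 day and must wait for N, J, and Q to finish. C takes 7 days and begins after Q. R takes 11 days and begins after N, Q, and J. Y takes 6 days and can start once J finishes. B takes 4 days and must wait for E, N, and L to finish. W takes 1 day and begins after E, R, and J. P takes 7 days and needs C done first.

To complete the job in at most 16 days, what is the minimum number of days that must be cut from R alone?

Current finish: 18 days; target: 16.
R is on every critical path, so each day cut from R cuts the finish by one (this holds down to a finish of 16).
Need 18 − 16 = 2 days off R → R becomes 9 days, finish becomes 16.

2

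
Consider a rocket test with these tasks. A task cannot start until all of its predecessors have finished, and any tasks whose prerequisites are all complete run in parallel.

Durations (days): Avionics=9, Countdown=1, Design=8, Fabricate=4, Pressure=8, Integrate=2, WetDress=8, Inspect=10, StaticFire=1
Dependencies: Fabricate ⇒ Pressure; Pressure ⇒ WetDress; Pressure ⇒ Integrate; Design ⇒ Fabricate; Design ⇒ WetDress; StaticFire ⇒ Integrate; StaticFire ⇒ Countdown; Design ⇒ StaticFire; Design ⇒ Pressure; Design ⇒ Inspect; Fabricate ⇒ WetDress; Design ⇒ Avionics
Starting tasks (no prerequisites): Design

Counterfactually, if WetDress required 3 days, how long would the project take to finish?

Critical path before the change: Design→Fabricate→Pressure→WetDress = 8+4+8+8 = 28 giving 28 days.
WetDress lies on that path, so at 3 days the path becomes 23 days.
That remains the longest chain; total 23 days.

23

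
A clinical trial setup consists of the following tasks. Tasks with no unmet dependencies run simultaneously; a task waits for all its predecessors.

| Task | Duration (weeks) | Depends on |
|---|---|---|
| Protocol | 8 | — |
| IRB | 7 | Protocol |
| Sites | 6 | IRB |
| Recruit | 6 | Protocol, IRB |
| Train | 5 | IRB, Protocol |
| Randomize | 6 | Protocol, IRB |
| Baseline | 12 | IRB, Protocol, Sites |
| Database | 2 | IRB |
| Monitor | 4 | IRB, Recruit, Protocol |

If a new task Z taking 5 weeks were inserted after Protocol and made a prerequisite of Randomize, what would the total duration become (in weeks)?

33

Originally the job takes 33 weeks.
With Z inserted, Randomize now waits for max(Protocol, IRB, Z).
New critical path: Protocol→IRB→Sites→Baseline = 8+7+6+12 = 33 ⇒ 33 weeks.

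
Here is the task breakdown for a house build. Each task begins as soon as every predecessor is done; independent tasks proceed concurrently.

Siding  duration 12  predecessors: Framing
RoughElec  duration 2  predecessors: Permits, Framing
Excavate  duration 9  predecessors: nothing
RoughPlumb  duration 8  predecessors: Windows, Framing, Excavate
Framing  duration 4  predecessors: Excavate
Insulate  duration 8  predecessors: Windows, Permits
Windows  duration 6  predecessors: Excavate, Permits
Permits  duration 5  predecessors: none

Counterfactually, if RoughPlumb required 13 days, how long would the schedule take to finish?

Critical path before the change: Excavate→Framing→Siding = 9+4+12 = 25 giving 25 days.
The longest path through RoughPlumb is only 23 days, so RoughPlumb has float 2.
New critical path: Excavate→Windows→RoughPlumb = 9+6+13 = 28 ⇒ 28 days.

28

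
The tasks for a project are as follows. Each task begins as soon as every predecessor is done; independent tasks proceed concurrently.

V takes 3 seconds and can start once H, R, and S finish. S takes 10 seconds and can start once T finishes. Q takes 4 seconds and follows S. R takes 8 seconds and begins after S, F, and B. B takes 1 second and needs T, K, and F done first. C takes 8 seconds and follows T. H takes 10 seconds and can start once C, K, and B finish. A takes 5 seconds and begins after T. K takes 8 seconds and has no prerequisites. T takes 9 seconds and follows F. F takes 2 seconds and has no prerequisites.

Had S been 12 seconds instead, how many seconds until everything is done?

Baseline: F→T→S→R→V = 2+9+10+8+3 = 32 → 32 seconds.
S is on the critical path; changing it to 12 makes that path 34 seconds.
That remains the longest chain; total 34 seconds.

34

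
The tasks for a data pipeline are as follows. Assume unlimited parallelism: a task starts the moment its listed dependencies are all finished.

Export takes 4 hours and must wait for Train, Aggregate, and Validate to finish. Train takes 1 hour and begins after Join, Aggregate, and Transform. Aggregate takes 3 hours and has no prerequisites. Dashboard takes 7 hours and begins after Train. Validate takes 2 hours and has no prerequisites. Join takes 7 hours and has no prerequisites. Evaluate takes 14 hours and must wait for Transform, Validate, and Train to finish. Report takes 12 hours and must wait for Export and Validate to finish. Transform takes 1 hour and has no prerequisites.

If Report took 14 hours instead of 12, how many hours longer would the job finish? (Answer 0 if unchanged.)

Baseline: Join→Train→Export→Report = 7+1+4+12 = 24 → 24 hours.
Report is on the critical path; changing it to 14 makes that path 26 hours.
The critical path is still Join→Train→Export→Report; finish is now 26 hours.
Change in finish: 26 − 24 = +2 hours.

2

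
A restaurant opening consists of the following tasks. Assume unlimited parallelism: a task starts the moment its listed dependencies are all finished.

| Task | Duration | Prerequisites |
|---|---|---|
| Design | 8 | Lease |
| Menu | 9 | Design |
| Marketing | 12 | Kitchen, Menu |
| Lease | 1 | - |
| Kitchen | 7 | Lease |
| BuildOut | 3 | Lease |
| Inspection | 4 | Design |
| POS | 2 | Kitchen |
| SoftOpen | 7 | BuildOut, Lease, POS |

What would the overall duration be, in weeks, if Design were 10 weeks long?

Actual critical path: Lease→Design→Menu→Marketing = 1+8+9+12 = 30 ⇒ 30 weeks.
Design lies on that path, so at 10 weeks the path becomes 32 weeks.
The critical path is still Lease→Design→Menu→Marketing; finish is now 32 weeks.

32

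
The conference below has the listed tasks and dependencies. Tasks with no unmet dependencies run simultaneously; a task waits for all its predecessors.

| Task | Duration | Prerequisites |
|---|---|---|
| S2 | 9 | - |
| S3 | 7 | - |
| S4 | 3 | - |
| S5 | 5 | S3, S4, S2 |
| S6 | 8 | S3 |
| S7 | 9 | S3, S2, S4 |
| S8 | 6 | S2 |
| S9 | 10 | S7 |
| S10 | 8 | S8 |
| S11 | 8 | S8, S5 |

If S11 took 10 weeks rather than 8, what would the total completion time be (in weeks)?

As given, the longest chain is S2→S7→S9 = 9+9+10 = 28, so the finish is 28 weeks.
S11 has 5 weeks of float (longest path through it is 23).
No other chain overtakes it, so the finish is 28 weeks.

28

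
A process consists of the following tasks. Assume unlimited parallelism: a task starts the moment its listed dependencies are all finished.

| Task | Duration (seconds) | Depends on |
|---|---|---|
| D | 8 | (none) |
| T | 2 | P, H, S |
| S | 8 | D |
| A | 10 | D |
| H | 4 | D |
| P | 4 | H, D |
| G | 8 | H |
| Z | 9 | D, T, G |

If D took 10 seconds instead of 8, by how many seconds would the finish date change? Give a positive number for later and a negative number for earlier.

Critical path before the change: D→H→G→Z = 8+4+8+9 = 29 giving 29 seconds.
D lies on that path, so at 10 seconds the path becomes 31 seconds.
That remains the longest chain; total 31 seconds.
Change in finish: 31 − 29 = +2 seconds.

2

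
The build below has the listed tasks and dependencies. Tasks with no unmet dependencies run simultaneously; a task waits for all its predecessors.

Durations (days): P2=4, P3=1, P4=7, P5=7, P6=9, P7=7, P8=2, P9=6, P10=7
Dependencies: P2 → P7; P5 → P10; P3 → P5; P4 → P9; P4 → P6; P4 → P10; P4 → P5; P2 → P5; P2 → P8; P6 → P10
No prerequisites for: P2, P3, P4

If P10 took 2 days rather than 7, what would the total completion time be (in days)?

Critical path before the change: P4→P6→P10 = 7+9+7 = 23 giving 23 days.
P10 is on the critical path; changing it to 2 makes that path 18 days.
That remains the longest chain; total 18 days.

18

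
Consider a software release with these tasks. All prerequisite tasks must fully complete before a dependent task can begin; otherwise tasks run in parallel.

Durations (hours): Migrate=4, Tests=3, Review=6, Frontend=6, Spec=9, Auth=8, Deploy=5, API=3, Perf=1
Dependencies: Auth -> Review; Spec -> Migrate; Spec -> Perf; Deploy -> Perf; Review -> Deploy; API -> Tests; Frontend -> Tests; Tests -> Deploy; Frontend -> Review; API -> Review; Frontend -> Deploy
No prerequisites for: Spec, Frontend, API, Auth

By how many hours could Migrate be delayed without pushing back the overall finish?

7

Critical path: Auth→Review→Deploy→Perf = 8+6+5+1 = 20, so the finish is 20 hours.
Longest path through Migrate: 13 hours (earliest finish 13, latest finish 20).
Float = 20 − 13 = 7.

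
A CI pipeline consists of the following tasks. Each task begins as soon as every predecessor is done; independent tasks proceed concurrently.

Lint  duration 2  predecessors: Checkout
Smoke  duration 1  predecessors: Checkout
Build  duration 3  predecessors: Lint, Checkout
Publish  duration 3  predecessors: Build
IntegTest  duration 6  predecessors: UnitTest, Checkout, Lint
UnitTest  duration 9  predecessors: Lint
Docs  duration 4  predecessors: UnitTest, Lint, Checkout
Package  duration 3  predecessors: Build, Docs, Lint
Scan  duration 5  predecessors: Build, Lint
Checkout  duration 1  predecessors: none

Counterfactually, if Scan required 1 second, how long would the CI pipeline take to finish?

Critical path before the change: Checkout→Lint→UnitTest→Docs→Package = 1+2+9+4+3 = 19 giving 19 seconds.
Scan is off the critical path — its longest chain is 11 seconds, giving 8 of slack.
No other chain overtakes it, so the finish is 19 seconds.

19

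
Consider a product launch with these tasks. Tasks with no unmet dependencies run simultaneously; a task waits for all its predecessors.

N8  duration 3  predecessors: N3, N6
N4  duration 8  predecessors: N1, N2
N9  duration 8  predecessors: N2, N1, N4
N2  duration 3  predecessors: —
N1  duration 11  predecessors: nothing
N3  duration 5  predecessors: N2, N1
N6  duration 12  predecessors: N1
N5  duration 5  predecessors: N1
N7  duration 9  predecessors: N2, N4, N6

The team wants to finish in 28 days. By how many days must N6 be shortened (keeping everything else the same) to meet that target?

Current finish: 32 days; target: 28.
N6 is on every critical path, so each day cut from N6 cuts the finish by one (this holds down to a finish of 28).
Need 32 − 28 = 4 days off N6 → N6 becomes 8 days, finish becomes 28.

4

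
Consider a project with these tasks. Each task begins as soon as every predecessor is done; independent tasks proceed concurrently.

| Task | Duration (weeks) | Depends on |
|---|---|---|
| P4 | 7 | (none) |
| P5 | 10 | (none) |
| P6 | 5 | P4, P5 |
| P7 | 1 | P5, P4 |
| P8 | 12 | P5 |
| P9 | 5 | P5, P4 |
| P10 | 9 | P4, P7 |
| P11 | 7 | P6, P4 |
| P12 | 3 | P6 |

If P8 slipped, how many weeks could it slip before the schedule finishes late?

0

P5→P6→P11 = 10+5+7 = 22 sets the makespan at 22 weeks.
The longest chain containing P8 totals 22 weeks.
So P8 can slip 22 − 22 = 0 weeks.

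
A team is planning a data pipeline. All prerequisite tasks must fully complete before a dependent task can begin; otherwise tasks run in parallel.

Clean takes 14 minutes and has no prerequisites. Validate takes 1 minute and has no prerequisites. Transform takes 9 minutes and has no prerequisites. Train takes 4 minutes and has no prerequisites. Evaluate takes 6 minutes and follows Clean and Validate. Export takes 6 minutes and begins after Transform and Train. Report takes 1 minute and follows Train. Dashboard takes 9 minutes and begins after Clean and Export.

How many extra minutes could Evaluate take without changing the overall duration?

4

Critical path: Transform→Export→Dashboard = 9+6+9 = 24, so the finish is 24 minutes.
Longest path through Evaluate: 20 minutes (earliest finish 20, latest finish 24).
Slack of Evaluate = 18 − 14 = 4 minutes.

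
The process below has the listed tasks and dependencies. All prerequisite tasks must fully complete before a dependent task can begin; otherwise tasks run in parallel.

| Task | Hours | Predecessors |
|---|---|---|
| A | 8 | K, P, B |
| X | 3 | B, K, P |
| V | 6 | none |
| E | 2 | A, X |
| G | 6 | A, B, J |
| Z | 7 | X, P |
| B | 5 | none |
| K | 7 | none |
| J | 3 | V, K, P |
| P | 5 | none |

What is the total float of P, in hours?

2

Critical path: K→A→G = 7+8+6 = 21, so the finish is 21 hours.
P finishes as early as 5 and must finish by 7.
Float = 21 − 19 = 2.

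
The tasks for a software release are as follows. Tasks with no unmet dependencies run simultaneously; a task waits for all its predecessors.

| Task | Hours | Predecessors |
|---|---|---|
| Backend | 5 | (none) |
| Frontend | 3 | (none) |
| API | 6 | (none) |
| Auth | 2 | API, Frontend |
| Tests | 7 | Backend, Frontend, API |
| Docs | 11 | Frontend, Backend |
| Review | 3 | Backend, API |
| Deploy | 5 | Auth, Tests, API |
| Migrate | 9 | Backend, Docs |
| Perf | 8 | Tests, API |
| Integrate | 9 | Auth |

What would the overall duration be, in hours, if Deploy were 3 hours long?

25

The binding path is Backend→Docs→Migrate = 5+11+9 = 25; finish at 25 hours.
The longest path through Deploy is only 18 hours, so Deploy has float 7.
That remains the longest chain; total 25 hours.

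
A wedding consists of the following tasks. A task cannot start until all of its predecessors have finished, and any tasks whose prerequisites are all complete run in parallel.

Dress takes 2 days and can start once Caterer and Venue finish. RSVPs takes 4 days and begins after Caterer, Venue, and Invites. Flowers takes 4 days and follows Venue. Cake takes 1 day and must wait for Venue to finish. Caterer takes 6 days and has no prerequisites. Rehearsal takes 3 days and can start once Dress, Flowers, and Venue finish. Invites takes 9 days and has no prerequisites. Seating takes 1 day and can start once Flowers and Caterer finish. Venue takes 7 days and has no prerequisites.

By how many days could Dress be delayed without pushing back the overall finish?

Venue→Flowers→Rehearsal = 7+4+3 = 14 sets the makespan at 14 days.
Dress finishes as early as 9 and must finish by 11.
Slack of Dress = 9 − 7 = 2 days.

2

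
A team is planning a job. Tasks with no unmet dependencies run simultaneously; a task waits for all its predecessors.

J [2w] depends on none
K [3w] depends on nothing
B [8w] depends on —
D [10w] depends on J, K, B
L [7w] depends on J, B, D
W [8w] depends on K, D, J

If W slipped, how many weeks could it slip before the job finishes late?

The longest chain is B→D→W = 8+10+8 = 26; overall finish 26 weeks.
W finishes as early as 26 and must finish by 26.
Float = 26 − 26 = 0.

0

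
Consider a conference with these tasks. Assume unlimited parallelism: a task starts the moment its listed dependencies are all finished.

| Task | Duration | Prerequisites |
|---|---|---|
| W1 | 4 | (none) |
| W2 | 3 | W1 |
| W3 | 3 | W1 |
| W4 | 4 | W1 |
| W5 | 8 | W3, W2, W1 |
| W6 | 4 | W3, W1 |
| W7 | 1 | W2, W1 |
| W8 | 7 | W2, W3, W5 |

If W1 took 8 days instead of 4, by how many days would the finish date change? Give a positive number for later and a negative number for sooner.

4

Actual critical path: W1→W2→W5→W8 = 4+3+8+7 = 22 ⇒ 22 days.
W1 lies on that path, so at 8 days the path becomes 26 days.
That remains the longest chain; total 26 days.
Change in finish: 26 − 22 = +4 days.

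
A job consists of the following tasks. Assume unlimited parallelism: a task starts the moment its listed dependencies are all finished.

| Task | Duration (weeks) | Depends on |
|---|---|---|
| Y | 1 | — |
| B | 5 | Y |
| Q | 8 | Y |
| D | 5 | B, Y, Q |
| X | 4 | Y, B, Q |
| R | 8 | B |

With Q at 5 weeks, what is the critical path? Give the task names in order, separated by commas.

As given, the longest chain is Y→Q→D = 1+8+5 = 14, so the finish is 14 weeks.
Since Q is critical, the -3 change carries straight to that chain (now 11 weeks).
The binding chain switches to Y→B→R = 1+5+8 = 14; finish 14 weeks.

Y, B, R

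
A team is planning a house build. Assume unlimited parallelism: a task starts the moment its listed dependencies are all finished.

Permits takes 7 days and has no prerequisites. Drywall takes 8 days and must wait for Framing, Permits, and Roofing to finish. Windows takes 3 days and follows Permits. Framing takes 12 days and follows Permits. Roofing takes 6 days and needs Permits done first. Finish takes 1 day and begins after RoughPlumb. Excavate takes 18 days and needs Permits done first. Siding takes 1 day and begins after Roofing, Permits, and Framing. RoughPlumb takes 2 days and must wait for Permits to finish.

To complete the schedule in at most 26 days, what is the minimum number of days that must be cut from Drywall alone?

1

Current finish: 27 days; target: 26.
Drywall is on every critical path, so each day cut from Drywall cuts the finish by one (this holds down to a finish of 25).
Need 27 − 26 = 1 day off Drywall → Drywall becomes 7 days, finish becomes 26.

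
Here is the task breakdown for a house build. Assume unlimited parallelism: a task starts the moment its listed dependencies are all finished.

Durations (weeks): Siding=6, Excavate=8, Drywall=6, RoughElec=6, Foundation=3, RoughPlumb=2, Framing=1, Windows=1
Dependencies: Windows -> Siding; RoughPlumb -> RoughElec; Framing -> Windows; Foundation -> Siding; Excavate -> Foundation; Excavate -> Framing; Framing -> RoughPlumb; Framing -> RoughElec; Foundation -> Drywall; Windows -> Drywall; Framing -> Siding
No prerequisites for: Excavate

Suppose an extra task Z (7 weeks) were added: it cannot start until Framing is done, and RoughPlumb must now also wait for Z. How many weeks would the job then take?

Originally the job takes 17 weeks.
With Z inserted, RoughPlumb now waits for max(Framing, Z).
New critical path: Excavate→Framing→Z→RoughPlumb→RoughElec = 8+1+7+2+6 = 24 ⇒ 24 weeks.

24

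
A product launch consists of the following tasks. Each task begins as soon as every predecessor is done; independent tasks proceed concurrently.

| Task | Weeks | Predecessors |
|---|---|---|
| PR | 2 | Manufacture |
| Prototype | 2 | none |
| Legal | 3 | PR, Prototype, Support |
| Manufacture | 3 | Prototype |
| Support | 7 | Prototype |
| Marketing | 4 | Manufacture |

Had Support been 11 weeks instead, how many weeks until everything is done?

16

The binding path is Prototype→Support→Legal = 2+7+3 = 12; finish at 12 weeks.
Support is on the critical path; changing it to 11 makes that path 16 weeks.
The critical path is still Prototype→Support→Legal; finish is now 16 weeks.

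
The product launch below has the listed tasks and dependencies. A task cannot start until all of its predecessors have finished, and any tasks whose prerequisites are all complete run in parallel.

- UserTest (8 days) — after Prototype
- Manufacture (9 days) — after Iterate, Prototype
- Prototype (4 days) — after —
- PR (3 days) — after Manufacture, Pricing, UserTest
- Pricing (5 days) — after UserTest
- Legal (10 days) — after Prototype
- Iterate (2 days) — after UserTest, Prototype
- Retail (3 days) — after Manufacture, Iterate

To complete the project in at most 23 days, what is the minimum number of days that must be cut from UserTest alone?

Current finish: 26 days; target: 23.
UserTest is on every critical path, so each day cut from UserTest cuts the finish by one (this holds down to a finish of 19).
Need 26 − 23 = 3 days off UserTest → UserTest becomes 5 days, finish becomes 23.

3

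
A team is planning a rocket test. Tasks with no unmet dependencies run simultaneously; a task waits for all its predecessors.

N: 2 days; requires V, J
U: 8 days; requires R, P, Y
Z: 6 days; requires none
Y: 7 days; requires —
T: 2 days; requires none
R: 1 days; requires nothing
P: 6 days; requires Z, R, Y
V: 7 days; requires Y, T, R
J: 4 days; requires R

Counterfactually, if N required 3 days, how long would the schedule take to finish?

Actual critical path: Y→P→U = 7+6+8 = 21 ⇒ 21 days.
N is off the critical path — its longest chain is 16 days, giving 5 of slack.
That remains the longest chain; total 21 days.

21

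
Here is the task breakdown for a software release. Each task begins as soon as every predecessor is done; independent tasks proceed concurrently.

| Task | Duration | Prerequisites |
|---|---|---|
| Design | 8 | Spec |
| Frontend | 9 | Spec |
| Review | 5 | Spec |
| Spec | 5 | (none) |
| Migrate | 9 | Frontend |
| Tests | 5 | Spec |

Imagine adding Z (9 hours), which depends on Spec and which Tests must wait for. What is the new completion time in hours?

23

Originally the plan takes 23 hours.
With Z inserted, Tests now waits for max(Spec, Z).
New critical path: Spec→Frontend→Migrate = 5+9+9 = 23 ⇒ 23 hours.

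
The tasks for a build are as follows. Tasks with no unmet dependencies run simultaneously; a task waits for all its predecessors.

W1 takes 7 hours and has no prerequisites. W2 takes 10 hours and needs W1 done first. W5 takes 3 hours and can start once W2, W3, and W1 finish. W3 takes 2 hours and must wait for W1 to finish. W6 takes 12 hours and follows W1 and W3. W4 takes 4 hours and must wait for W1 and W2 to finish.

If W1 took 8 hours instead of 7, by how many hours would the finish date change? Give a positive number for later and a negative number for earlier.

1

Actual critical path: W1→W2→W4 = 7+10+4 = 21 ⇒ 21 hours.
Since W1 is critical, the +1 change carries straight to that chain (now 22 hours).
That remains the longest chain; total 22 hours.
Change in finish: 22 − 21 = +1 hours.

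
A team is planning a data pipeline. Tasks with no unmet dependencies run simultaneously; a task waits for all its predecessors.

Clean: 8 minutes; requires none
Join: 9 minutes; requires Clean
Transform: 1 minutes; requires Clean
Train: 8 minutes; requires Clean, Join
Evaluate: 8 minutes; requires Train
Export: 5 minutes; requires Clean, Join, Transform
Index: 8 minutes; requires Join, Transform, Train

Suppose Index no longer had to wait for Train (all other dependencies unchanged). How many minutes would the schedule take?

33

Before: longest chain Clean→Join→Train→Evaluate = 8+9+8+8 = 33, finish 33.
Without Train→Index, Index's earliest start moves from 25 to 17.
New critical path: Clean→Join→Train→Evaluate = 8+9+8+8 = 33 ⇒ 33 minutes.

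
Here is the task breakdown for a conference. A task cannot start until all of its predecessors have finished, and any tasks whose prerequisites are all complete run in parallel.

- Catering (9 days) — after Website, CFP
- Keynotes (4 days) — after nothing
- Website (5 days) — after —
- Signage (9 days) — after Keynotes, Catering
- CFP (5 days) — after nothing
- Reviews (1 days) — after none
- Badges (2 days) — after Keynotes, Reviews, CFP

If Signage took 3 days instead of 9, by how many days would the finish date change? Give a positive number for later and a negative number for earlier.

Critical path before the change: CFP→Catering→Signage = 5+9+9 = 23 giving 23 days.
Signage lies on that path, so at 3 days the path becomes 17 days.
No other chain overtakes it, so the finish is 17 days.
Change in finish: 17 − 23 = -6 days.

-6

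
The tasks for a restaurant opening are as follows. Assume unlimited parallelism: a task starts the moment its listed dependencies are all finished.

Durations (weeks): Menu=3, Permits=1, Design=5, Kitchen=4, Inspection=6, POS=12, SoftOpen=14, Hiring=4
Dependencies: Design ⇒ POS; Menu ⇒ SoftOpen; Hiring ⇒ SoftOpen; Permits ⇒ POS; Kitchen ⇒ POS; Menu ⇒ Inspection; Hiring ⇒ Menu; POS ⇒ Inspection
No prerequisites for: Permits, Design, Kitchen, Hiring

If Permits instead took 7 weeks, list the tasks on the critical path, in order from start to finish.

The binding path is Design→POS→Inspection = 5+12+6 = 23; finish at 23 weeks.
The longest path through Permits is only 19 weeks, so Permits has float 4.
New critical path: Permits→POS→Inspection = 7+12+6 = 25 ⇒ 25 weeks.

Permits, POS, Inspection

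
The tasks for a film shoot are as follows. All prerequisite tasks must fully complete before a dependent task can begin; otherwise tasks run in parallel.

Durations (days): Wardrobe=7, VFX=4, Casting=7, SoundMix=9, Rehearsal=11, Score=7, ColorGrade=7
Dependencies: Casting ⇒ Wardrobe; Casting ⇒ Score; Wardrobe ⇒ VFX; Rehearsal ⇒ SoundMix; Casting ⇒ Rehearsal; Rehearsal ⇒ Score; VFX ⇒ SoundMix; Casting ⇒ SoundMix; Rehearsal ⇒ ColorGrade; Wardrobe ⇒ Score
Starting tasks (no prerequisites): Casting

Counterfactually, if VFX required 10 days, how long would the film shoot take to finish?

33

The binding path is Casting→Wardrobe→VFX→SoundMix = 7+7+4+9 = 27; finish at 27 days.
VFX is on the critical path; changing it to 10 makes that path 33 days.
That remains the longest chain; total 33 days.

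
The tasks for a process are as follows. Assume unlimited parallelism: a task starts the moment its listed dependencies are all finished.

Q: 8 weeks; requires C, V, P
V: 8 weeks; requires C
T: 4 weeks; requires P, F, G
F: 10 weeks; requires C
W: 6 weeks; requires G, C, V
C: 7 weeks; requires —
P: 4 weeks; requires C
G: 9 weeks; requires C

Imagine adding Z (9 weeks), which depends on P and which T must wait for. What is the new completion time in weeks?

24

Originally the job takes 23 weeks.
With Z inserted, T now waits for max(P, F, G, Z).
New critical path: C→P→Z→T = 7+4+9+4 = 24 ⇒ 24 weeks.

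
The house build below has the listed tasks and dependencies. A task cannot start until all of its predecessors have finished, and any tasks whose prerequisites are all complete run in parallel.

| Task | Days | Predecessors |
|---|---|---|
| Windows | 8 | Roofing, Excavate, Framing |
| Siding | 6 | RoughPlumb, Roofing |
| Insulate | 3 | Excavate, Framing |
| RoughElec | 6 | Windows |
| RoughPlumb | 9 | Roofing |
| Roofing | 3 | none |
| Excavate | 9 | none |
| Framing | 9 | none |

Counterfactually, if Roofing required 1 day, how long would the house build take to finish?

23

Critical path before the change: Excavate→Windows→RoughElec = 9+8+6 = 23 giving 23 days.
Roofing has 5 days of float (longest path through it is 18).
That remains the longest chain; total 23 days.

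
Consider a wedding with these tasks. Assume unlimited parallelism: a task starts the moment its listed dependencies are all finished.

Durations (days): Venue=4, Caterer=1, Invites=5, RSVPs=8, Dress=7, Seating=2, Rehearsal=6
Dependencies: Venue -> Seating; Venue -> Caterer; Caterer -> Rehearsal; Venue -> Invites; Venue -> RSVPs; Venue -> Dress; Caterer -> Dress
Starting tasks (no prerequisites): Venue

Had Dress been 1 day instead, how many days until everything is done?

12

Actual critical path: Venue→Caterer→Dress = 4+1+7 = 12 ⇒ 12 days.
Since Dress is critical, the -6 change carries straight to that chain (now 6 days).
Now Venue→RSVPs = 4+8 = 12 is longest, so the finish becomes 12 days.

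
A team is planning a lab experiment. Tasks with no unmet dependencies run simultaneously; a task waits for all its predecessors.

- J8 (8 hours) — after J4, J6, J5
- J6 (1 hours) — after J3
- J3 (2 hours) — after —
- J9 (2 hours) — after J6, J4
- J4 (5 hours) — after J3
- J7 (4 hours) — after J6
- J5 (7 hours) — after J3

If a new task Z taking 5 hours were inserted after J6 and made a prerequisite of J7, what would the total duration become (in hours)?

Originally the project takes 17 hours.
With Z inserted, J7 now waits for max(J6, Z).
New critical path: J3→J5→J8 = 2+7+8 = 17 ⇒ 17 hours.

17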